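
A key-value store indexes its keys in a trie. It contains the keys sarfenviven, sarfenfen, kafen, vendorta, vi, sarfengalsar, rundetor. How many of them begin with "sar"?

3

Walk to "sar"; the words in its subtree are exactly those with that prefix.
Matches: "sarfenfen", "sarfengalsar", "sarfenviven"
Count: 3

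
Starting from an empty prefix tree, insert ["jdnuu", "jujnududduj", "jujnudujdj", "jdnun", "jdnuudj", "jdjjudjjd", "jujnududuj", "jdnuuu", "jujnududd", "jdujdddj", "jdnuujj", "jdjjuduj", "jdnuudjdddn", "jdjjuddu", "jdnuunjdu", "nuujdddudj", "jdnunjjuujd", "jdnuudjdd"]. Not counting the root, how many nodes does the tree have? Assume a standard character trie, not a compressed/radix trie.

67

Count nodes per top-level branch (shared prefixes stored once):
  'j'-branch (jdjjuddu, jdjjudjjd, jdjjuduj, jdnun, jdnunjjuujd, jdnuu, jdnuudj, jdnuudjdd, jdnuudjdddn, jdnuujj, jdnuunjdu, jdnuuu, jdujdddj, jujnududd, jujnududduj, jujnududuj, jujnudujdj): 57 nodes
  'n'-branch (nuujdddudj): 10 nodes
Sum: 67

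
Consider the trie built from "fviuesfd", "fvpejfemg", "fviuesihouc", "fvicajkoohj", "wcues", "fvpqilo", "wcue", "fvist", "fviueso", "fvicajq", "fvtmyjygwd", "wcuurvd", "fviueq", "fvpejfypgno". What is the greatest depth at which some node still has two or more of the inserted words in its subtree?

6

The deepest shared node is where two words last agree before diverging.
e.g. "fvicajkoohj" and "fvicajq" share the prefix "fvicaj" of length 6; no pair shares a longer one.
Longest shared-prefix length: 6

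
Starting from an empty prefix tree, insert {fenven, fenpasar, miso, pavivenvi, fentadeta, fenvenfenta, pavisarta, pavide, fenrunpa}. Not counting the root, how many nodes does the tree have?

Insert word by word; a character creates a node only if that edge doesn't already exist:
  "fenven" → 6 new (f, e, n, v, e, n)
  "fenpasar" → prefix "fen" already present; 5 new (p, a, s, a, r)
  "miso" → 4 new (m, i, s, o)
  "pavivenvi" → 9 new (p, a, v, i, v, e, n, v, i)
  "fentadeta" → prefix "fen" already present; 6 new (t, a, d, e, t, a)
  "fenvenfenta" → prefix "fenven" already present; 5 new (f, e, n, t, a)
  "pavisarta" → prefix "pavi" already present; 5 new (s, a, r, t, a)
  "pavide" → prefix "pavi" already present; 2 new (d, e)
  "fenrunpa" → prefix "fen" already present; 5 new (r, u, n, p, a)
Total nodes = 6 + 5 + 4 + 9 + 6 + 5 + 5 + 2 + 5 = 47

47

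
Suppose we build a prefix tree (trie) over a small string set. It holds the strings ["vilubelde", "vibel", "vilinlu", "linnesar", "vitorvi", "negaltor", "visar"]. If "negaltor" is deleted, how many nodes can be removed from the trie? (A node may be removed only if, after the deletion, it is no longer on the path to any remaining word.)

After clearing the end-marker at "negaltor", prune upward until reaching a node still needed by another word.
No other word shares any prefix with "negaltor", so all 8 of its nodes go.
Nodes removed: 8

8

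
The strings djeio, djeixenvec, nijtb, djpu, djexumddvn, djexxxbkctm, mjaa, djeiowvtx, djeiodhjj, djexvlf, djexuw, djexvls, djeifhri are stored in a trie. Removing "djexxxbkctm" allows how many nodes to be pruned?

A node on "djexxxbkctm"'s path can go only if nothing else ends at it or branches off below it.
The suffix "xxbkctm" (7 nodes) is used only by "djexxxbkctm"; the node for "djex" still has the child "u", so pruning stops there.
Nodes removed: 7

7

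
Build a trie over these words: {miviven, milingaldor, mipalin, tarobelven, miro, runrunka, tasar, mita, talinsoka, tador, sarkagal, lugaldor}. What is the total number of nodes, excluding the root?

Trace insertions, counting only characters that open a new branch:
  "miviven" → 7 new (m, i, v, i, v, e, n)
  "milingaldor" → prefix "mi" already present; 9 new (l, i, n, g, a, l, d, o, r)
  "mipalin" → prefix "mi" already present; 5 new (p, a, l, i, n)
  "tarobelven" → 10 new (t, a, r, o, b, e, l, v, e, n)
  "miro" → prefix "mi" already present; 2 new (r, o)
  "runrunka" → 8 new (r, u, n, r, u, n, k, a)
  "tasar" → prefix "ta" already present; 3 new (s, a, r)
  "mita" → prefix "mi" already present; 2 new (t, a)
  "talinsoka" → prefix "ta" already present; 7 new (l, i, n, s, o, k, a)
  "tador" → prefix "ta" already present; 3 new (d, o, r)
  "sarkagal" → 8 new (s, a, r, k, a, g, a, l)
  "lugaldor" → 8 new (l, u, g, a, l, d, o, r)
Total nodes = 7 + 9 + 5 + 10 + 2 + 8 + 3 + 2 + 7 + 3 + 8 + 8 = 72

72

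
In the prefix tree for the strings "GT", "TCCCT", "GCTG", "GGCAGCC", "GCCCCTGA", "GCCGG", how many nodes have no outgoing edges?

A leaf is a node with no children — equivalently, the end of a word that is not a proper prefix of any other stored word.
Those words: "GCCCCTGA", "GCCGG", "GCTG", "GGCAGCC", "GT", "TCCCT"
Leaf count: 6

6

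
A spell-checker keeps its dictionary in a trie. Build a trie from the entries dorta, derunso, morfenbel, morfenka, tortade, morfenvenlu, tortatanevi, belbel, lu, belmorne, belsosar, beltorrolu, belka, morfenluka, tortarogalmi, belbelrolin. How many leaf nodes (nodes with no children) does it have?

15

Leaves are exactly the stored words that no other stored word extends.
Those words: "belbelrolin", "belka", "belmorne", "belsosar", "beltorrolu", "derunso", "dorta", "lu", "morfenbel", "morfenka", "morfenluka", "morfenvenlu", "tortade", "tortarogalmi", "tortatanevi"
Leaf count: 15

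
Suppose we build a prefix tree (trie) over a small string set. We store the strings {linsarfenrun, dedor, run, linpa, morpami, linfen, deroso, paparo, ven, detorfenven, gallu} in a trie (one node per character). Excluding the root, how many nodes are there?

Insert word by word; a character creates a node only if that edge doesn't already exist:
  "linsarfenrun" → 12 new (l, i, n, s, a, r, f, e, n, r, u, n)
  "dedor" → 5 new (d, e, d, o, r)
  "run" → 3 new (r, u, n)
  "linpa" → prefix "lin" already present; 2 new (p, a)
  "morpami" → 7 new (m, o, r, p, a, m, i)
  "linfen" → prefix "lin" already present; 3 new (f, e, n)
  "deroso" → prefix "de" already present; 4 new (r, o, s, o)
  "paparo" → 6 new (p, a, p, a, r, o)
  "ven" → 3 new (v, e, n)
  "detorfenven" → prefix "de" already present; 9 new (t, o, r, f, e, n, v, e, n)
  "gallu" → 5 new (g, a, l, l, u)
Total nodes = 12 + 5 + 3 + 2 + 7 + 3 + 4 + 6 + 3 + 9 + 5 = 59

59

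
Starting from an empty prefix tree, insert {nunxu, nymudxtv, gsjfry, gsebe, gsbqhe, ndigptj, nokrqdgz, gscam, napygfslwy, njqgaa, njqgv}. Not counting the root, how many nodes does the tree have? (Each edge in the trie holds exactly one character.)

Trace insertions, counting only characters that open a new branch:
  "nunxu" → 5 new (n, u, n, x, u)
  "nymudxtv" → prefix "n" already present; 7 new (y, m, u, d, x, t, v)
  "gsjfry" → 6 new (g, s, j, f, r, y)
  "gsebe" → prefix "gs" already present; 3 new (e, b, e)
  "gsbqhe" → prefix "gs" already present; 4 new (b, q, h, e)
  "ndigptj" → prefix "n" already present; 6 new (d, i, g, p, t, j)
  "nokrqdgz" → prefix "n" already present; 7 new (o, k, r, q, d, g, z)
  "gscam" → prefix "gs" already present; 3 new (c, a, m)
  "napygfslwy" → prefix "n" already present; 9 new (a, p, y, g, f, s, l, w, y)
  "njqgaa" → prefix "n" already present; 5 new (j, q, g, a, a)
  "njqgv" → prefix "njqg" already present; 1 new (v)
Total nodes = 5 + 7 + 6 + 3 + 4 + 6 + 7 + 3 + 9 + 5 + 1 = 56

56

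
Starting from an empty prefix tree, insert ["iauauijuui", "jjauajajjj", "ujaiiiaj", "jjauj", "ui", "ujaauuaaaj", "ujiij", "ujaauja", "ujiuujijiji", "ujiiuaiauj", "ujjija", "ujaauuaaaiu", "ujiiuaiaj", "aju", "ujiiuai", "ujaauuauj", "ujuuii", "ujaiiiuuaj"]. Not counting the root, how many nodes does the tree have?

Insert word by word; a character creates a node only if that edge doesn't already exist:
  "iauauijuui" → 10 new (i, a, u, a, u, i, j, u, u, i)
  "jjauajajjj" → 10 new (j, j, a, u, a, j, a, j, j, j)
  "ujaiiiaj" → 8 new (u, j, a, i, i, i, a, j)
  "jjauj" → prefix "jjau" already present; 1 new (j)
  "ui" → prefix "u" already present; 1 new (i)
  "ujaauuaaaj" → prefix "uja" already present; 7 new (a, u, u, a, a, a, j)
  "ujiij" → prefix "uj" already present; 3 new (i, i, j)
  "ujaauja" → prefix "ujaau" already present; 2 new (j, a)
  "ujiuujijiji" → prefix "uji" already present; 8 new (u, u, j, i, j, i, j, i)
  "ujiiuaiauj" → prefix "ujii" already present; 6 new (u, a, i, a, u, j)
  "ujjija" → prefix "uj" already present; 4 new (j, i, j, a)
  "ujaauuaaaiu" → prefix "ujaauuaaa" already present; 2 new (i, u)
  "ujiiuaiaj" → prefix "ujiiuaia" already present; 1 new (j)
  "aju" → 3 new (a, j, u)
  "ujiiuai" → prefix "ujiiuai" already present; 0 new (none)
  "ujaauuauj" → prefix "ujaauua" already present; 2 new (u, j)
  "ujuuii" → prefix "uj" already present; 4 new (u, u, i, i)
  "ujaiiiuuaj" → prefix "ujaiii" already present; 4 new (u, u, a, j)
Total nodes = 10 + 10 + 8 + 1 + 1 + 7 + 3 + 2 + 8 + 6 + 4 + 2 + 1 + 3 + 0 + 2 + 4 + 4 = 76

76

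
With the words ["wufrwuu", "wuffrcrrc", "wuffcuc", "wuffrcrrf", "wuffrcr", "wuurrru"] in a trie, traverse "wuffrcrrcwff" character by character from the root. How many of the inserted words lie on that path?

2

Walk "wuffrcrrcwff" from the root; an end-of-word marker is hit whenever a stored word is a prefix of "wuffrcrrcwff".
Prefixes of the query that are stored words: "wuffrcr", "wuffrcrrc"
Count: 2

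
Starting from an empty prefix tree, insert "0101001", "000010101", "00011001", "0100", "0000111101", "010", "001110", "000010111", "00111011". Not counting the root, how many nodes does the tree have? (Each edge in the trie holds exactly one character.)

34

Trie structure (* marks end of a word):
(root)
└─ 0
   ├─ 0
   │  ├─ 0
   │  │  ├─ 0
   │  │  │  └─ 1
   │  │  │     ├─ 0
   │  │  │     │  └─ 1
   │  │  │     │     ├─ 0
   │  │  │     │     │  └─ 1 *
   │  │  │     │     └─ 1
   │  │  │     │        └─ 1 *
   │  │  │     └─ 1
   │  │  │        └─ 1
   │  │  │           └─ 1
   │  │  │              └─ 0
   │  │  │                 └─ 1 *
   │  │  └─ 1
   │  │     └─ 1
   │  │        └─ 0
   │  │           └─ 0
   │  │              └─ 1 *
   │  └─ 1
   │     └─ 1
   │        └─ 1
   │           └─ 0 *
   │              └─ 1
   │                 └─ 1 *
   └─ 1
      └─ 0 *
         ├─ 0 *
         └─ 1
            └─ 0
               └─ 0
                  └─ 1 *
Counting every labelled node above: 34.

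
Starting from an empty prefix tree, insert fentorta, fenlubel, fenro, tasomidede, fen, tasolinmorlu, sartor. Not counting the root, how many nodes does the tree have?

39

Count nodes per top-level branch (shared prefixes stored once):
  'f'-branch (fen, fenlubel, fenro, fentorta): 15 nodes
  's'-branch (sartor): 6 nodes
  't'-branch (tasolinmorlu, tasomidede): 18 nodes
Sum: 39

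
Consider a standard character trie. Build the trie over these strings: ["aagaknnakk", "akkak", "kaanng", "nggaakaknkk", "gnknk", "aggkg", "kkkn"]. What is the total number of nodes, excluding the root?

43

For each word, the new-node count is its length minus the longest prefix already in the trie:
  "aagaknnakk" → 10 new (a, a, g, a, k, n, n, a, k, k)
  "akkak" → prefix "a" already present; 4 new (k, k, a, k)
  "kaanng" → 6 new (k, a, a, n, n, g)
  "nggaakaknkk" → 11 new (n, g, g, a, a, k, a, k, n, k, k)
  "gnknk" → 5 new (g, n, k, n, k)
  "aggkg" → prefix "a" already present; 4 new (g, g, k, g)
  "kkkn" → prefix "k" already present; 3 new (k, k, n)
Total nodes = 10 + 4 + 6 + 11 + 5 + 4 + 3 = 43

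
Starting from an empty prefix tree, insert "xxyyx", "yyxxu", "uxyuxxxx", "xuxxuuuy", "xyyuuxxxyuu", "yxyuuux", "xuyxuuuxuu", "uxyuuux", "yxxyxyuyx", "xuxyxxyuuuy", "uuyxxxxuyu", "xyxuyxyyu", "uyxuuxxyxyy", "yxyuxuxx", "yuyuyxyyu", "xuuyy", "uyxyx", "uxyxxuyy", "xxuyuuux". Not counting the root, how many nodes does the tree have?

121

For each word, the new-node count is its length minus the longest prefix already in the trie:
  "xxyyx" → 5 new (x, x, y, y, x)
  "yyxxu" → 5 new (y, y, x, x, u)
  "uxyuxxxx" → 8 new (u, x, y, u, x, x, x, x)
  "xuxxuuuy" → prefix "x" already present; 7 new (u, x, x, u, u, u, y)
  "xyyuuxxxyuu" → prefix "x" already present; 10 new (y, y, u, u, x, x, x, y, u, u)
  "yxyuuux" → prefix "y" already present; 6 new (x, y, u, u, u, x)
  "xuyxuuuxuu" → prefix "xu" already present; 8 new (y, x, u, u, u, x, u, u)
  "uxyuuux" → prefix "uxyu" already present; 3 new (u, u, x)
  "yxxyxyuyx" → prefix "yx" already present; 7 new (x, y, x, y, u, y, x)
  "xuxyxxyuuuy" → prefix "xux" already present; 8 new (y, x, x, y, u, u, u, y)
  "uuyxxxxuyu" → prefix "u" already present; 9 new (u, y, x, x, x, x, u, y, u)
  "xyxuyxyyu" → prefix "xy" already present; 7 new (x, u, y, x, y, y, u)
  "uyxuuxxyxyy" → prefix "u" already present; 10 new (y, x, u, u, x, x, y, x, y, y)
  "yxyuxuxx" → prefix "yxyu" already present; 4 new (x, u, x, x)
  "yuyuyxyyu" → prefix "y" already present; 8 new (u, y, u, y, x, y, y, u)
  "xuuyy" → prefix "xu" already present; 3 new (u, y, y)
  "uyxyx" → prefix "uyx" already present; 2 new (y, x)
  "uxyxxuyy" → prefix "uxy" already present; 5 new (x, x, u, y, y)
  "xxuyuuux" → prefix "xx" already present; 6 new (u, y, u, u, u, x)
Total nodes = 5 + 5 + 8 + 7 + 10 + 6 + 8 + 3 + 7 + 8 + 9 + 7 + 10 + 4 + 8 + 3 + 2 + 5 + 6 = 121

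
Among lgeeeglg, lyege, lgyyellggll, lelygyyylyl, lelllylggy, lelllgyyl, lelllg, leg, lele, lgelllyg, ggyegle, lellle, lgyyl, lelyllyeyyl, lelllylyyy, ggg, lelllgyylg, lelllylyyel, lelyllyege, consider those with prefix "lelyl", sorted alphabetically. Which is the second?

DFS of the "lelyl" subtree visits, in order: "lelyllyege", "lelyllyeyyl"
Position 2: lelyllyeyyl

lelyllyeyyl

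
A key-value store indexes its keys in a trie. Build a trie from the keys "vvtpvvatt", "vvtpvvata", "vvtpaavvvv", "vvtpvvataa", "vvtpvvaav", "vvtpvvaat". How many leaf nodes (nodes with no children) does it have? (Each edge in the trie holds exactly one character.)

Leaves are exactly the stored words that no other stored word extends.
Those words: "vvtpaavvvv", "vvtpvvaat", "vvtpvvaav", "vvtpvvataa", "vvtpvvatt"
Leaf count: 5

5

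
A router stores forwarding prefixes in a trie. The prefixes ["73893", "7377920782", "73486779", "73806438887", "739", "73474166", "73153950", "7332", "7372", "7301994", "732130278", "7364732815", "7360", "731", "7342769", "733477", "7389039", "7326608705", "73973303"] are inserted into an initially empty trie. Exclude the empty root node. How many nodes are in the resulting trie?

85

For each word, the new-node count is its length minus the longest prefix already in the trie:
  "73893" → 5 new (7, 3, 8, 9, 3)
  "7377920782" → prefix "73" already present; 8 new (7, 7, 9, 2, 0, 7, 8, 2)
  "73486779" → prefix "73" already present; 6 new (4, 8, 6, 7, 7, 9)
  "73806438887" → prefix "738" already present; 8 new (0, 6, 4, 3, 8, 8, 8, 7)
  "739" → prefix "73" already present; 1 new (9)
  "73474166" → prefix "734" already present; 5 new (7, 4, 1, 6, 6)
  "73153950" → prefix "73" already present; 6 new (1, 5, 3, 9, 5, 0)
  "7332" → prefix "73" already present; 2 new (3, 2)
  "7372" → prefix "737" already present; 1 new (2)
  "7301994" → prefix "73" already present; 5 new (0, 1, 9, 9, 4)
  "732130278" → prefix "73" already present; 7 new (2, 1, 3, 0, 2, 7, 8)
  "7364732815" → prefix "73" already present; 8 new (6, 4, 7, 3, 2, 8, 1, 5)
  "7360" → prefix "736" already present; 1 new (0)
  "731" → prefix "731" already present; 0 new (none)
  "7342769" → prefix "734" already present; 4 new (2, 7, 6, 9)
  "733477" → prefix "733" already present; 3 new (4, 7, 7)
  "7389039" → prefix "7389" already present; 3 new (0, 3, 9)
  "7326608705" → prefix "732" already present; 7 new (6, 6, 0, 8, 7, 0, 5)
  "73973303" → prefix "739" already present; 5 new (7, 3, 3, 0, 3)
Total nodes = 5 + 8 + 6 + 8 + 1 + 5 + 6 + 2 + 1 + 5 + 7 + 8 + 1 + 0 + 4 + 3 + 3 + 7 + 5 = 85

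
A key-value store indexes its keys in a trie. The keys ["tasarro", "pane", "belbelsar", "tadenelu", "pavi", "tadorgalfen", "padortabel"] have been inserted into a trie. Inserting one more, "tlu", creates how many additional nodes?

Walking "tlu" from the root, the first 1 characters ("t") follow existing edges; "l" is the first miss.
Each of the 2 remaining characters creates one node.

2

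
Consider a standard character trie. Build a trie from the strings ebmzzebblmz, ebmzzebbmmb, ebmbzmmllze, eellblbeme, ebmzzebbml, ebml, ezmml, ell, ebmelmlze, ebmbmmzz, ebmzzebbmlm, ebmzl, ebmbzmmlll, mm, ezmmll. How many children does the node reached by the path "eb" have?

1

Follow the path "eb" to its node, then look at its outgoing edges.
Distinct next characters after "eb": m.
That node has 1 child edge.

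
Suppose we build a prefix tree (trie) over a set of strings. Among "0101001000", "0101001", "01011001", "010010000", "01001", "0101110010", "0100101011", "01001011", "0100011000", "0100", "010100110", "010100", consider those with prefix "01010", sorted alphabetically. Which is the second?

0101001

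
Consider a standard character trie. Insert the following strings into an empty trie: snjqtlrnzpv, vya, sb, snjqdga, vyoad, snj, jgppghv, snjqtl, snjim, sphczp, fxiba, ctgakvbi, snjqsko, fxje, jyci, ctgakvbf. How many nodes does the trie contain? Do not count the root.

For each word, the new-node count is its length minus the longest prefix already in the trie:
  "snjqtlrnzpv" → 11 new (s, n, j, q, t, l, r, n, z, p, v)
  "vya" → 3 new (v, y, a)
  "sb" → prefix "s" already present; 1 new (b)
  "snjqdga" → prefix "snjq" already present; 3 new (d, g, a)
  "vyoad" → prefix "vy" already present; 3 new (o, a, d)
  "snj" → prefix "snj" already present; 0 new (none)
  "jgppghv" → 7 new (j, g, p, p, g, h, v)
  "snjqtl" → prefix "snjqtl" already present; 0 new (none)
  "snjim" → prefix "snj" already present; 2 new (i, m)
  "sphczp" → prefix "s" already present; 5 new (p, h, c, z, p)
  "fxiba" → 5 new (f, x, i, b, a)
  "ctgakvbi" → 8 new (c, t, g, a, k, v, b, i)
  "snjqsko" → prefix "snjq" already present; 3 new (s, k, o)
  "fxje" → prefix "fx" already present; 2 new (j, e)
  "jyci" → prefix "j" already present; 3 new (y, c, i)
  "ctgakvbf" → prefix "ctgakvb" already present; 1 new (f)
Total nodes = 11 + 3 + 1 + 3 + 3 + 0 + 7 + 0 + 2 + 5 + 5 + 8 + 3 + 2 + 3 + 1 = 57

57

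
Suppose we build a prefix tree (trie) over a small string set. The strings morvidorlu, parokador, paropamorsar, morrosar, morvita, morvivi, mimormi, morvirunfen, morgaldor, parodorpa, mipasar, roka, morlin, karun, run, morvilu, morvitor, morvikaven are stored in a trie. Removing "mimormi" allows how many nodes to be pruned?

5

Walk "mimormi" from the leaf back toward the root, removing each node that no remaining word uses.
The suffix "mormi" (5 nodes) is used only by "mimormi"; the node for "mi" still has the child "p", so pruning stops there.
Nodes removed: 5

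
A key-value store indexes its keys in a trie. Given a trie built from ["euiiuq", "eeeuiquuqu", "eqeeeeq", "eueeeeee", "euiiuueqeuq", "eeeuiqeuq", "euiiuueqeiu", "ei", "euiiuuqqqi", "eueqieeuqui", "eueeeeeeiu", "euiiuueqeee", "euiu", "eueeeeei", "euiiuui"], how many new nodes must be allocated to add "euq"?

1

"eu" is already a path in the trie; the remaining "q" must be added.
Each of the 1 remaining characters creates one node.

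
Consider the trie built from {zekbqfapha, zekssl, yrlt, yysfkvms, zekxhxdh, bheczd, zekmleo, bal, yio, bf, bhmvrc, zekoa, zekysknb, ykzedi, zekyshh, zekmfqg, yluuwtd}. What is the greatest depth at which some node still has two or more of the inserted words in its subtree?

5

Look for the deepest trie node that still has at least two words in its subtree.
e.g. "zekyshh" and "zekysknb" share the prefix "zekys" of length 5; no pair shares a longer one.
Longest shared-prefix length: 5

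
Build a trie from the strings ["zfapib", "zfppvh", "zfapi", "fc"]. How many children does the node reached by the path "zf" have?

The children of the "zf" node are the distinct next characters among strings starting with "zf".
Distinct next characters after "zf": a, p.
That node has 2 child edges.

2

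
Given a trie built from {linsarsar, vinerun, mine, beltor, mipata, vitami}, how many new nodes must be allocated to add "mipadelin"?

5

Walking "mipadelin" from the root, the first 4 characters ("mipa") follow existing edges; "d" is the first miss.
So 9 − 4 = 5 new nodes.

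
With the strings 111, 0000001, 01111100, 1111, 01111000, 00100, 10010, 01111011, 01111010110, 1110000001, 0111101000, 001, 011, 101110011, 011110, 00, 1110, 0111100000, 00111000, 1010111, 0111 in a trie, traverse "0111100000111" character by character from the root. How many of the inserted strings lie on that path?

5

Traverse "0111100000111" character by character; count nodes along the way that are marked as word ends.
Prefixes of the query that are stored words: "011", "0111", "011110", "01111000", "0111100000"
Count: 5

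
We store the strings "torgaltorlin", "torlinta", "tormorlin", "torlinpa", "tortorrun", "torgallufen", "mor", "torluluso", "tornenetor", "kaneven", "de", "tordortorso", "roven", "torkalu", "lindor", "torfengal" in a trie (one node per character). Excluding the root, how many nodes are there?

89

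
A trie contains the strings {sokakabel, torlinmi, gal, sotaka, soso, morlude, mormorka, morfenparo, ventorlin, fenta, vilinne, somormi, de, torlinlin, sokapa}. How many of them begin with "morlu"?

1

Walk to "morlu"; the words in its subtree are exactly those with that prefix.
Words under "morlu": morlude
Count: 1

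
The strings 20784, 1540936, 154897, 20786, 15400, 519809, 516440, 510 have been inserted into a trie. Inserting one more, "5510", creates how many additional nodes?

3

"5" is already a path in the trie; the remaining "510" must be added.
New nodes needed: |"5510"| − 1 = 4 − 1 = 3.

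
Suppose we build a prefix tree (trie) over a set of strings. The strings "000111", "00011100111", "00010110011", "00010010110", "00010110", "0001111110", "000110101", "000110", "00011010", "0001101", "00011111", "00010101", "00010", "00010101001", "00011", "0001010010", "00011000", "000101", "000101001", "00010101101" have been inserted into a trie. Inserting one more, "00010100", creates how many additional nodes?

0

"00010100" is already a full path in the trie; only an end-marker is added.
No new nodes are needed: 0.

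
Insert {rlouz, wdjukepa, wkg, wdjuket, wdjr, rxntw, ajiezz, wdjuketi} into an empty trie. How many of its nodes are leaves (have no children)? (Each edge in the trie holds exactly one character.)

7

Leaves are exactly the stored words that no other stored word extends.
Those words: "ajiezz", "rlouz", "rxntw", "wdjr", "wdjukepa", "wdjuketi", "wkg"
Leaf count: 7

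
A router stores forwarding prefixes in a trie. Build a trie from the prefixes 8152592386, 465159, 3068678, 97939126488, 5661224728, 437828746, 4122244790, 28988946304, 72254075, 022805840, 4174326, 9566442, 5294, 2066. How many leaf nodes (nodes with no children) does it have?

14

A leaf is a node with no children — equivalently, the end of a word that is not a proper prefix of any other stored word.
Those words: "022805840", "2066", "28988946304", "3068678", "4122244790", "4174326", "437828746", "465159", "5294", "5661224728", "72254075", "8152592386", "9566442", "97939126488"
Leaf count: 14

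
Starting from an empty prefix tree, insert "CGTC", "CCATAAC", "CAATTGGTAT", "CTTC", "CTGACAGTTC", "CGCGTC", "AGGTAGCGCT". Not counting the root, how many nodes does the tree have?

44

Trace insertions, counting only characters that open a new branch:
  "CGTC" → 4 new (C, G, T, C)
  "CCATAAC" → prefix "C" already present; 6 new (C, A, T, A, A, C)
  "CAATTGGTAT" → prefix "C" already present; 9 new (A, A, T, T, G, G, T, A, T)
  "CTTC" → prefix "C" already present; 3 new (T, T, C)
  "CTGACAGTTC" → prefix "CT" already present; 8 new (G, A, C, A, G, T, T, C)
  "CGCGTC" → prefix "CG" already present; 4 new (C, G, T, C)
  "AGGTAGCGCT" → 10 new (A, G, G, T, A, G, C, G, C, T)
Total nodes = 4 + 6 + 9 + 3 + 8 + 4 + 10 = 44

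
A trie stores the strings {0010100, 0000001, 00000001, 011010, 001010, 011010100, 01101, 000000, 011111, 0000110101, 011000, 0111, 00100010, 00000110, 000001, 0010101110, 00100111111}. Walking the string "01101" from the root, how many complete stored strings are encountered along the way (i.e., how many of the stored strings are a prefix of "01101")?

1

Walk "01101" from the root; an end-of-word marker is hit whenever a stored word is a prefix of "01101".
Prefixes of the query that are stored words: "01101"
Count: 1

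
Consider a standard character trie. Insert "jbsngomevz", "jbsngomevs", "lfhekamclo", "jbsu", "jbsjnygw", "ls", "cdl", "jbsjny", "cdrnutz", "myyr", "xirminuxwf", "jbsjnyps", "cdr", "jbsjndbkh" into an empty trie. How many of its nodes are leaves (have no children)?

12

Leaves are exactly the stored words that no other stored word extends.
Those words: "cdl", "cdrnutz", "jbsjndbkh", "jbsjnygw", "jbsjnyps", "jbsngomevs", "jbsngomevz", "jbsu", "lfhekamclo", "ls", "myyr", "xirminuxwf"
Leaf count: 12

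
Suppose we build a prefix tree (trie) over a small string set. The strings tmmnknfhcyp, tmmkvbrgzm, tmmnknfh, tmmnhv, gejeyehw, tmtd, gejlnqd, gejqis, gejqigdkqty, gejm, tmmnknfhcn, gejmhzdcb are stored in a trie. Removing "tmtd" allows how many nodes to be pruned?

2

Walk "tmtd" from the leaf back toward the root, removing each node that no remaining word uses.
The suffix "td" (2 nodes) is used only by "tmtd"; the node for "tm" still has the child "m", so pruning stops there.
Nodes removed: 2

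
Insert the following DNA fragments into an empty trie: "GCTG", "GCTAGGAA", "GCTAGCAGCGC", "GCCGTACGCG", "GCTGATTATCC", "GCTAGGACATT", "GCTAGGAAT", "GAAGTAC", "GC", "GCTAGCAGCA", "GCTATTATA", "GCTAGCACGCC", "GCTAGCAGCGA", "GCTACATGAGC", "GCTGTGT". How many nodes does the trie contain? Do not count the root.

For each word, the new-node count is its length minus the longest prefix already in the trie:
  "GCTG" → 4 new (G, C, T, G)
  "GCTAGGAA" → prefix "GCT" already present; 5 new (A, G, G, A, A)
  "GCTAGCAGCGC" → prefix "GCTAG" already present; 6 new (C, A, G, C, G, C)
  "GCCGTACGCG" → prefix "GC" already present; 8 new (C, G, T, A, C, G, C, G)
  "GCTGATTATCC" → prefix "GCTG" already present; 7 new (A, T, T, A, T, C, C)
  "GCTAGGACATT" → prefix "GCTAGGA" already present; 4 new (C, A, T, T)
  "GCTAGGAAT" → prefix "GCTAGGAA" already present; 1 new (T)
  "GAAGTAC" → prefix "G" already present; 6 new (A, A, G, T, A, C)
  "GC" → prefix "GC" already present; 0 new (none)
  "GCTAGCAGCA" → prefix "GCTAGCAGC" already present; 1 new (A)
  "GCTATTATA" → prefix "GCTA" already present; 5 new (T, T, A, T, A)
  "GCTAGCACGCC" → prefix "GCTAGCA" already present; 4 new (C, G, C, C)
  "GCTAGCAGCGA" → prefix "GCTAGCAGCG" already present; 1 new (A)
  "GCTACATGAGC" → prefix "GCTA" already present; 7 new (C, A, T, G, A, G, C)
  "GCTGTGT" → prefix "GCTG" already present; 3 new (T, G, T)
Total nodes = 4 + 5 + 6 + 8 + 7 + 4 + 1 + 6 + 0 + 1 + 5 + 4 + 1 + 7 + 3 = 62

62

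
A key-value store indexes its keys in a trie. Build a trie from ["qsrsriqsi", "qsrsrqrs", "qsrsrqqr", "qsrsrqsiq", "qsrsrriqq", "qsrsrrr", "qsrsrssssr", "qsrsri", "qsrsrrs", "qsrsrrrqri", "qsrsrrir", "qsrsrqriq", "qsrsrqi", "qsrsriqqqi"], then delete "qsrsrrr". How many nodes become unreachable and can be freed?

Walk "qsrsrrr" from the leaf back toward the root, removing each node that no remaining word uses.
Every node on "qsrsrrr" is still needed (e.g. by "qsrsrrrqri"), so nothing is freed.
Nodes removed: 0

0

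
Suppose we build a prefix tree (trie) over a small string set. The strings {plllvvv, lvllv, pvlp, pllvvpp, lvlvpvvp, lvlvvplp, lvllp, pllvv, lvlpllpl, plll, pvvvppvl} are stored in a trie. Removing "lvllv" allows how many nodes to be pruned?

Walk "lvllv" from the leaf back toward the root, removing each node that no remaining word uses.
The suffix "v" (1 node) is used only by "lvllv"; the node for "lvll" still has the child "p", so pruning stops there.
Nodes removed: 1

1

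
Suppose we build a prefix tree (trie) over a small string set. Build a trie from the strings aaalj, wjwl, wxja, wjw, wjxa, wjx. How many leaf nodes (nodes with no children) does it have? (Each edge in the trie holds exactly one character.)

4

Leaves are exactly the stored words that no other stored word extends.
Those words: "aaalj", "wjwl", "wjxa", "wxja"
Leaf count: 4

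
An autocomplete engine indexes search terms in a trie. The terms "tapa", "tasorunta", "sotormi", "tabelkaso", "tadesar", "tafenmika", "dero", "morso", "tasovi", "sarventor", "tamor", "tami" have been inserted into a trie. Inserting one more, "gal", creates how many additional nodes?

3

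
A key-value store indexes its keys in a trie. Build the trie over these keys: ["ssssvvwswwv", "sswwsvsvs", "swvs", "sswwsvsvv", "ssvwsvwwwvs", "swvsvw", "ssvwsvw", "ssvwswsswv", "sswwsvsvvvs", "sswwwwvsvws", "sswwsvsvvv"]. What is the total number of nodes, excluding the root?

Trace insertions, counting only characters that open a new branch:
  "ssssvvwswwv" → 11 new (s, s, s, s, v, v, w, s, w, w, v)
  "sswwsvsvs" → prefix "ss" already present; 7 new (w, w, s, v, s, v, s)
  "swvs" → prefix "s" already present; 3 new (w, v, s)
  "sswwsvsvv" → prefix "sswwsvsv" already present; 1 new (v)
  "ssvwsvwwwvs" → prefix "ss" already present; 9 new (v, w, s, v, w, w, w, v, s)
  "swvsvw" → prefix "swvs" already present; 2 new (v, w)
  "ssvwsvw" → prefix "ssvwsvw" already present; 0 new (none)
  "ssvwswsswv" → prefix "ssvws" already present; 5 new (w, s, s, w, v)
  "sswwsvsvvvs" → prefix "sswwsvsvv" already present; 2 new (v, s)
  "sswwwwvsvws" → prefix "ssww" already present; 7 new (w, w, v, s, v, w, s)
  "sswwsvsvvv" → prefix "sswwsvsvvv" already present; 0 new (none)
Total nodes = 11 + 7 + 3 + 1 + 9 + 2 + 0 + 5 + 2 + 7 + 0 = 47

47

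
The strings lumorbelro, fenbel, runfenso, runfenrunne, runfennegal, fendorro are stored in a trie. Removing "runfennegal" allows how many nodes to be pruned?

5

Walk "runfennegal" from the leaf back toward the root, removing each node that no remaining word uses.
The suffix "negal" (5 nodes) is used only by "runfennegal"; the node for "runfen" still has the child "s", so pruning stops there.
Nodes removed: 5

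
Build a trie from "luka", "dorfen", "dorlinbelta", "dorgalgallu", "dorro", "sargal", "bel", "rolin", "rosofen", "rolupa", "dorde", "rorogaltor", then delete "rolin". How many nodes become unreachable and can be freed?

2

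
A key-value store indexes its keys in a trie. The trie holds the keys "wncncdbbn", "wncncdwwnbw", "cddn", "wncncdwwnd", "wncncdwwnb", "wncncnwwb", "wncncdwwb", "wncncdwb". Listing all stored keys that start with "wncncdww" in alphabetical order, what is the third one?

Words with prefix "wncncdww", in lexicographic order: "wncncdwwb", "wncncdwwnb", "wncncdwwnbw", "wncncdwwnd"
Position 3: wncncdwwnbw

wncncdwwnbw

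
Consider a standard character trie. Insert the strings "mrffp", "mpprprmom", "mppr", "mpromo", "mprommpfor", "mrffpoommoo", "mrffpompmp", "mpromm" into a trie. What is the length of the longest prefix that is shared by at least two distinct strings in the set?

Equivalently: take the maximum, over all pairs, of their longest common prefix length.
"mpromm" and "mprommpfor" agree on "mpromm" (6 characters) before diverging; nothing deeper is shared.
Longest shared-prefix length: 6

6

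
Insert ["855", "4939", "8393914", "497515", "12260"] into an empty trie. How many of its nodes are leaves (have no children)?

Leaves are exactly the stored words that no other stored word extends.
Those words: "12260", "4939", "497515", "8393914", "855"
Leaf count: 5

5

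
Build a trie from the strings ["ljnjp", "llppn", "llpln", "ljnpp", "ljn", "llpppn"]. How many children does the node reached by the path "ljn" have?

2

Walk "ljn" from the root, arriving at one node.
Characters that immediately follow "ljn" among the stored strings: {j, p}.
That node has 2 child edges.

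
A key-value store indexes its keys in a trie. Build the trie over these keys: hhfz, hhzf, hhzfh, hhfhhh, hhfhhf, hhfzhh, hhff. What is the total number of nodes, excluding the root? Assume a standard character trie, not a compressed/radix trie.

Count nodes per top-level branch (shared prefixes stored once):
  'h'-branch (hhff, hhfhhf, hhfhhh, hhfz, hhfzhh, hhzf, hhzfh): 14 nodes
Sum: 14

14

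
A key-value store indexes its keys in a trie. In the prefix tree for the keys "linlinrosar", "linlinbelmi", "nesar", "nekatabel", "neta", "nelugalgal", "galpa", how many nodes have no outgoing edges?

7

A leaf is a node with no children — equivalently, the end of a word that is not a proper prefix of any other stored word.
Those words: "galpa", "linlinbelmi", "linlinrosar", "nekatabel", "nelugalgal", "nesar", "neta"
Leaf count: 7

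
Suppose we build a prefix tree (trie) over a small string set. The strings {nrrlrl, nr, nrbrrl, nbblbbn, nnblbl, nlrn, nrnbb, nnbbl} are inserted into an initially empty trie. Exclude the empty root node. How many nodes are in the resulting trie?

29

For each word, the new-node count is its length minus the longest prefix already in the trie:
  "nrrlrl" → 6 new (n, r, r, l, r, l)
  "nr" → prefix "nr" already present; 0 new (none)
  "nrbrrl" → prefix "nr" already present; 4 new (b, r, r, l)
  "nbblbbn" → prefix "n" already present; 6 new (b, b, l, b, b, n)
  "nnblbl" → prefix "n" already present; 5 new (n, b, l, b, l)
  "nlrn" → prefix "n" already present; 3 new (l, r, n)
  "nrnbb" → prefix "nr" already present; 3 new (n, b, b)
  "nnbbl" → prefix "nnb" already present; 2 new (b, l)
Total nodes = 6 + 0 + 4 + 6 + 5 + 3 + 3 + 2 = 29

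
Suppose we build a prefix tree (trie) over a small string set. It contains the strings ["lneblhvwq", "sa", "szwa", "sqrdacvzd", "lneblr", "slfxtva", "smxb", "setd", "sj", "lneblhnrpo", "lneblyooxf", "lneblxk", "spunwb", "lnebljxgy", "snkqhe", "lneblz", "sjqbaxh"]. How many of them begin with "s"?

10

Walk to "s"; the words in its subtree are exactly those with that prefix.
Words under "s": sa, setd, sj, sjqbaxh, slfxtva, smxb, snkqhe, spunwb, sqrdacvzd, szwa
Count: 10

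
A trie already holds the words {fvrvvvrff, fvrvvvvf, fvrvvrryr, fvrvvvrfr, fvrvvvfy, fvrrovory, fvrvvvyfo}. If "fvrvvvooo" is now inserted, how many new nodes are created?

3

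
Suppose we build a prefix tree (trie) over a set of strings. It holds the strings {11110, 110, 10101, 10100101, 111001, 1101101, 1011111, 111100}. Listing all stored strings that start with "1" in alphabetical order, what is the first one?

Filter for "1…" and sort: "10100101", "10101", "1011111", "110", "1101101", "111001", "11110", "111100"
Position 1: 10100101

10100101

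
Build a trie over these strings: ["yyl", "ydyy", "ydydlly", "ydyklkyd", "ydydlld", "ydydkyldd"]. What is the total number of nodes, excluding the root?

Trace insertions, counting only characters that open a new branch:
  "yyl" → 3 new (y, y, l)
  "ydyy" → prefix "y" already present; 3 new (d, y, y)
  "ydydlly" → prefix "ydy" already present; 4 new (d, l, l, y)
  "ydyklkyd" → prefix "ydy" already present; 5 new (k, l, k, y, d)
  "ydydlld" → prefix "ydydll" already present; 1 new (d)
  "ydydkyldd" → prefix "ydyd" already present; 5 new (k, y, l, d, d)
Total nodes = 3 + 3 + 4 + 5 + 1 + 5 = 21

21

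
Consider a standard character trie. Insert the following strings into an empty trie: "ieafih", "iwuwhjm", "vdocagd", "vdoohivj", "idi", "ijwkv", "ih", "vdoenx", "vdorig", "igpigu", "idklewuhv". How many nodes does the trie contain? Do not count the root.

Count nodes per top-level branch (shared prefixes stored once):
  'i'-branch (idi, idklewuhv, ieafih, igpigu, ih, ijwkv, iwuwhjm): 31 nodes
  'v'-branch (vdocagd, vdoenx, vdoohivj, vdorig): 18 nodes
Sum: 49

49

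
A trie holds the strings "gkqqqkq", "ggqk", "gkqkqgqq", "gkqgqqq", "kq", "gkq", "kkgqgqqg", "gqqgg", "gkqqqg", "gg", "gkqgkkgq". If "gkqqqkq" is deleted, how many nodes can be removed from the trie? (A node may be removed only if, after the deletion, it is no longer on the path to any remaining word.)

A node on "gkqqqkq"'s path can go only if nothing else ends at it or branches off below it.
The suffix "kq" (2 nodes) is used only by "gkqqqkq"; the node for "gkqqq" still has the child "g", so pruning stops there.
Nodes removed: 2

2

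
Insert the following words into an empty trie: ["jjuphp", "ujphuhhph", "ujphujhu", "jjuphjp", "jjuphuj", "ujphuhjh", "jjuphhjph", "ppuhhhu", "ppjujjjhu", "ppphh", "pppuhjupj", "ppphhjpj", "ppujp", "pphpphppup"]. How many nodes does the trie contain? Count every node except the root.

Trace insertions, counting only characters that open a new branch:
  "jjuphp" → 6 new (j, j, u, p, h, p)
  "ujphuhhph" → 9 new (u, j, p, h, u, h, h, p, h)
  "ujphujhu" → prefix "ujphu" already present; 3 new (j, h, u)
  "jjuphjp" → prefix "jjuph" already present; 2 new (j, p)
  "jjuphuj" → prefix "jjuph" already present; 2 new (u, j)
  "ujphuhjh" → prefix "ujphuh" already present; 2 new (j, h)
  "jjuphhjph" → prefix "jjuph" already present; 4 new (h, j, p, h)
  "ppuhhhu" → 7 new (p, p, u, h, h, h, u)
  "ppjujjjhu" → prefix "pp" already present; 7 new (j, u, j, j, j, h, u)
  "ppphh" → prefix "pp" already present; 3 new (p, h, h)
  "pppuhjupj" → prefix "ppp" already present; 6 new (u, h, j, u, p, j)
  "ppphhjpj" → prefix "ppphh" already present; 3 new (j, p, j)
  "ppujp" → prefix "ppu" already present; 2 new (j, p)
  "pphpphppup" → prefix "pp" already present; 8 new (h, p, p, h, p, p, u, p)
Total nodes = 6 + 9 + 3 + 2 + 2 + 2 + 4 + 7 + 7 + 3 + 6 + 3 + 2 + 8 = 64

64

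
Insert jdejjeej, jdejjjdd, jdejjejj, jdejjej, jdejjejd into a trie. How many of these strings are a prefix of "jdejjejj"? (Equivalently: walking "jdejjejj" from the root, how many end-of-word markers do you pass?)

2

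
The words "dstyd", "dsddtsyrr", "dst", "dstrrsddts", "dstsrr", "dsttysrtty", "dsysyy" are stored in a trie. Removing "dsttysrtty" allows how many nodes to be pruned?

7

Walk "dsttysrtty" from the leaf back toward the root, removing each node that no remaining word uses.
The suffix "tysrtty" (7 nodes) is used only by "dsttysrtty"; the node for "dst" still has the child "y", so pruning stops there.
Nodes removed: 7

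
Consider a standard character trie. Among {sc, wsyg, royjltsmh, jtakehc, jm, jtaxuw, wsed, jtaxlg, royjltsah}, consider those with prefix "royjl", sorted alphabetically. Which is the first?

royjltsah

Words with prefix "royjl", in lexicographic order: "royjltsah", "royjltsmh"
Position 1: royjltsah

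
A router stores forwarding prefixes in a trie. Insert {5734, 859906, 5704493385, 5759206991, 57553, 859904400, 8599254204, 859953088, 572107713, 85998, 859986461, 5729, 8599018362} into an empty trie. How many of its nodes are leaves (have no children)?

A leaf is a node with no children — equivalently, the end of a word that is not a proper prefix of any other stored word.
Those words: "5704493385", "572107713", "5729", "5734", "57553", "5759206991", "8599018362", "859904400", "859906", "8599254204", "859953088", "859986461"
Leaf count: 12

12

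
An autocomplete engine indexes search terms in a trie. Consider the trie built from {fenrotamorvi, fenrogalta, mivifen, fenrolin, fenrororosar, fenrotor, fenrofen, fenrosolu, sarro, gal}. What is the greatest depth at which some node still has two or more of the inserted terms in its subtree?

6

Look for the deepest trie node that still has at least two words in its subtree.
e.g. "fenrotamorvi" and "fenrotor" share the prefix "fenrot" of length 6; no pair shares a longer one.
Longest shared-prefix length: 6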